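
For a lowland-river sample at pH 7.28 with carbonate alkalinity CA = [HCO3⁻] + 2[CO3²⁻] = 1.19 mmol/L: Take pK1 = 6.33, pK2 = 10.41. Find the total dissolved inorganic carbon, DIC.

CA = [HCO3⁻] + 2[CO3²⁻] = (α₁ + 2α₂)·DIC
At pH 7.28: [H⁺]/K1 = 10^-0.95 = 0.11220, K2/[H⁺] = 10^-3.13 = 0.00074131
α₁ = 1/(1 + 0.11220 + 0.00074131) = 1/1.1129 = 0.8985; α₂ = α₁·K2/[H⁺] = 0.0006661
α₁ + 2α₂ = 0.8999
DIC = CA / (α₁ + 2α₂) = 1.19 / 0.8999 = 1.32 mmol/L

DIC = 1.32 mmol/L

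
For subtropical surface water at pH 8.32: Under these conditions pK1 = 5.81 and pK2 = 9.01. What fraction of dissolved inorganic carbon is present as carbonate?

α₂ = 1 / (1 + [H⁺]/K2 + [H⁺]²/(K1K2)) = 1 / (1 + 10^+0.69 + 10^-1.82)
   = 1 / (1 + 4.8978 + 0.015136) = 1/5.9129 = 0.1691

α₂ = 0.169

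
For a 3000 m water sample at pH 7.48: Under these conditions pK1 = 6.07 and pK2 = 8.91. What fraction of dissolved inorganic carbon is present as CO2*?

α₀ = 1 / (1 + K1/[H⁺] + K1K2/[H⁺]²) = 1 / (1 + 10^+1.41 + 10^-0.02)
   = 1 / (1 + 25.704 + 0.95499) = 1/27.659 = 0.03615

α₀ = 0.0362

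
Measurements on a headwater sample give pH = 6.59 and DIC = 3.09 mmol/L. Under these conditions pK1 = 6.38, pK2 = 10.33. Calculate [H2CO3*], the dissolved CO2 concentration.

[CO2*] = 1.18 mmol/L

α₀ = 1 / (1 + K1/[H⁺] + K1K2/[H⁺]²) = 1 / (1 + 10^+0.21 + 10^-3.53)
   = 1 / (1 + 1.6218 + 0.00029512) = 1/2.6221 = 0.3814
[CO2*] = α₀ × DIC = 0.3814 × 3.09 = 1.18 mmol/L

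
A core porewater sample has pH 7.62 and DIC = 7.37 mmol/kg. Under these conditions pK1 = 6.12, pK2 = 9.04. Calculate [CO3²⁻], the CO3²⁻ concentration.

[CO3²⁻] = 0.262 mmol/kg

α₂ = 1 / (1 + [H⁺]/K2 + [H⁺]²/(K1K2)) = 1 / (1 + 10^+1.42 + 10^-0.08)
   = 1 / (1 + 26.303 + 0.83176) = 1/28.134 = 0.03554
[CO3²⁻] = α₂ × DIC = 0.03554 × 7.37 = 0.262 mmol/kg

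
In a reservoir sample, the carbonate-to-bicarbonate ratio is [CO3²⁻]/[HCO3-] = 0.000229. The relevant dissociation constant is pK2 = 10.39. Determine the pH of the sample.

From K2 = [H⁺][CO3²⁻]/[HCO3-]:  pH = pK2 + log₁₀([CO3²⁻]/[HCO3-])
log₁₀(0.000229) = -3.640
pH = 10.39 + (-3.640) = 6.75

pH = 6.75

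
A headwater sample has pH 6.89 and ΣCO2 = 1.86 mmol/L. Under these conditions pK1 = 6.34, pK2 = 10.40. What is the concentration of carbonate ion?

α₂ = 1 / (1 + [H⁺]/K2 + [H⁺]²/(K1K2)) = 1 / (1 + 10^+3.51 + 10^+2.96)
   = 1 / (1 + 3235.9 + 912.01) = 1/4148.9 = 0.0002410
[CO3²⁻] = α₂ × DIC = 0.0002410 × 1.86 = 0.000448 mmol/L = 0.448 μmol/L

[CO3²⁻] = 0.448 μmol/L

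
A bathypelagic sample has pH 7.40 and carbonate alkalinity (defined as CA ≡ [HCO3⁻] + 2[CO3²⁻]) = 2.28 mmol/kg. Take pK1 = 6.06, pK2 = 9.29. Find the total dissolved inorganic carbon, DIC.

DIC = 2.35 mmol/kg

CA = [HCO3⁻] + 2[CO3²⁻] = (α₁ + 2α₂)·DIC
At pH 7.40: [H⁺]/K1 = 10^-1.34 = 0.045709, K2/[H⁺] = 10^-1.89 = 0.012882
α₁ = 1/(1 + 0.045709 + 0.012882) = 1/1.0586 = 0.9447; α₂ = α₁·K2/[H⁺] = 0.01217
α₁ + 2α₂ = 0.9690
DIC = CA / (α₁ + 2α₂) = 2.28 / 0.9690 = 2.35 mmol/kg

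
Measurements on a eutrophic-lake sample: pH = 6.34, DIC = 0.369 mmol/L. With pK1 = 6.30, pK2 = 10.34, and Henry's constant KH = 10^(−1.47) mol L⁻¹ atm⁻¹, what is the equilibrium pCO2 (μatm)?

α₀ = 1 / (1 + K1/[H⁺] + K1K2/[H⁺]²) = 1 / (1 + 10^+0.04 + 10^-3.96)
   = 1 / (1 + 1.0965 + 0.00010965) = 1/2.0966 = 0.4770
[CO2*] = α₀ × DIC = 0.4770 × 0.369 = 0.1760 mmol/L
pCO2 = [CO2*]/KH = 1.760×10^-4 / 3.388×10^-2 = 5190 μatm

pCO2 = 5190 μatm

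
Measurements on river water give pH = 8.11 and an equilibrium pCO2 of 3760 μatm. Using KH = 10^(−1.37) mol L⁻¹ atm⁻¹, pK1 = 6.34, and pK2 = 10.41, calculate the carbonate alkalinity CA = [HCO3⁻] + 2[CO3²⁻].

CA = 9.54 mmol/L

[CO2*] = KH · pCO2 = 10^(−1.37) × 3760×10^-6 = 1.604×10^-4 mol/L
α₀ = 1/(1 + K1/[H⁺] + K1K2/[H⁺]²) = 1/(1 + 10^+1.77 + 10^-0.53) = 0.01662
DIC = [CO2*]/α₀ = 1.604×10^-4 / 0.01662 = 9.652 mmol/L
CA = (α₁ + 2α₂)·DIC = (0.9785 + 2×0.004904) × 9.652 = 9.54 mmol/L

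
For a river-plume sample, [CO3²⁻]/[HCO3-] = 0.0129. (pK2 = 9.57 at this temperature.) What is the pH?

From K2 = [H⁺][CO3²⁻]/[HCO3-]:  pH = pK2 + log₁₀([CO3²⁻]/[HCO3-])
log₁₀(0.0129) = -1.889
pH = 9.57 + (-1.889) = 7.68

pH = 7.68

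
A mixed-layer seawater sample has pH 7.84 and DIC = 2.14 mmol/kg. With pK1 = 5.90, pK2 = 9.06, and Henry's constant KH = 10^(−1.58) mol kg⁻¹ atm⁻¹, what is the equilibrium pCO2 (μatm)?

α₀ = 1 / (1 + K1/[H⁺] + K1K2/[H⁺]²) = 1 / (1 + 10^+1.94 + 10^+0.72)
   = 1 / (1 + 87.096 + 5.2481) = 1/93.344 = 0.01071
[CO2*] = α₀ × DIC = 0.01071 × 2.14 = 0.02293 mmol/kg
pCO2 = [CO2*]/KH = 2.293×10^-5 / 2.630×10^-2 = 872 μatm

pCO2 = 872 μatm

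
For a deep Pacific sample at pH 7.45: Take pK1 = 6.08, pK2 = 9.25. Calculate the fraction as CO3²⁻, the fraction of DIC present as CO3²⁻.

α₂ = 0.0150

α₂ = 1 / (1 + [H⁺]/K2 + [H⁺]²/(K1K2)) = 1 / (1 + 10^+1.80 + 10^+0.43)
   = 1 / (1 + 63.096 + 2.6915) = 1/66.787 = 0.01497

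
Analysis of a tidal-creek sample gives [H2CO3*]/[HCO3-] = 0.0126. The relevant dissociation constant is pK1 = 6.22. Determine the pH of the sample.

pH = 8.12

From K1 = [H⁺][HCO3-]/[H2CO3*]:  pH = pK1 − log₁₀([H2CO3*]/[HCO3-])
log₁₀(0.0126) = -1.900
pH = 6.22 − (-1.900) = 8.12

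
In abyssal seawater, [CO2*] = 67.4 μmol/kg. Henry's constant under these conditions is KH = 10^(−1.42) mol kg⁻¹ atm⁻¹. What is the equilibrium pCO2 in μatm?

pCO2 = 1770 μatm

KH = 10^(−1.42) = 3.802×10^-2 mol kg⁻¹ atm⁻¹
pCO2 = [CO2*]/KH = 67.4×10^-6 / 3.802×10^-2 = 1.77×10^-3 atm = 1770 μatm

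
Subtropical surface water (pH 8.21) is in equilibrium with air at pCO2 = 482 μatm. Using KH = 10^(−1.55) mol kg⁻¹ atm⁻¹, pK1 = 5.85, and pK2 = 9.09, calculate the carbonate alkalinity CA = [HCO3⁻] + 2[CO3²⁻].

[CO2*] = KH · pCO2 = 10^(−1.55) × 482×10^-6 = 1.358×10^-5 mol/kg
α₀ = 1/(1 + K1/[H⁺] + K1K2/[H⁺]²) = 1/(1 + 10^+2.36 + 10^+1.48) = 0.003842
DIC = [CO2*]/α₀ = 1.358×10^-5 / 0.003842 = 3.536 mmol/kg
CA = (α₁ + 2α₂)·DIC = (0.8801 + 2×0.1160) × 3.536 = 3.93 mmol/kg

CA = 3.93 mmol/kg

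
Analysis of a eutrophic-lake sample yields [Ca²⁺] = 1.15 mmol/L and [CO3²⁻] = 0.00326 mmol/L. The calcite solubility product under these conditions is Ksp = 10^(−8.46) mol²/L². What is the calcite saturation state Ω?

Ksp = 10^(−8.46) = 3.467×10^-9
Ω = [Ca²⁺][CO3²⁻]/Ksp = (1.15×10^-3)(0.00326×10^-3) / 3.467×10^-9 = 1.08

Ω = 1.08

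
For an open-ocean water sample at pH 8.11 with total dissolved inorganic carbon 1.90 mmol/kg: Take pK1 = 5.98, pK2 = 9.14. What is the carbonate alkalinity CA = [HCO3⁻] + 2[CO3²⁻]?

CA = 2.05 mmol/kg

CA = [HCO3⁻] + 2[CO3²⁻] = (α₁ + 2α₂)·DIC
At pH 8.11: [H⁺]/K1 = 10^-2.13 = 0.0074131, K2/[H⁺] = 10^-1.03 = 0.093325
α₁ = 1/(1 + 0.0074131 + 0.093325) = 1/1.1007 = 0.9085; α₂ = α₁·K2/[H⁺] = 0.08478
α₁ + 2α₂ = 1.0780
CA = 1.0780 × 1.90 = 2.05 mmol/kg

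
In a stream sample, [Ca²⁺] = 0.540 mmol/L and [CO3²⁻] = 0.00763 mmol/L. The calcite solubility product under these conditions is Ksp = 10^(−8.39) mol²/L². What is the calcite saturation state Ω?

Ω = 1.01

Ksp = 10^(−8.39) = 4.074×10^-9
Ω = [Ca²⁺][CO3²⁻]/Ksp = (0.540×10^-3)(0.00763×10^-3) / 4.074×10^-9 = 1.01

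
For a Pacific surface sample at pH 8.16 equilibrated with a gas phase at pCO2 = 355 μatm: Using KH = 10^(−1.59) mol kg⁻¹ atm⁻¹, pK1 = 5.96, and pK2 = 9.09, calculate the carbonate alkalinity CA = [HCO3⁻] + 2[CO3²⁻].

[CO2*] = KH · pCO2 = 10^(−1.59) × 355×10^-6 = 9.125×10^-6 mol/kg
α₀ = 1/(1 + K1/[H⁺] + K1K2/[H⁺]²) = 1/(1 + 10^+2.20 + 10^+1.27) = 0.005615
DIC = [CO2*]/α₀ = 9.125×10^-6 / 0.005615 = 1.625 mmol/kg
CA = (α₁ + 2α₂)·DIC = (0.8898 + 2×0.1045) × 1.625 = 1.79 mmol/kg

CA = 1.79 mmol/kg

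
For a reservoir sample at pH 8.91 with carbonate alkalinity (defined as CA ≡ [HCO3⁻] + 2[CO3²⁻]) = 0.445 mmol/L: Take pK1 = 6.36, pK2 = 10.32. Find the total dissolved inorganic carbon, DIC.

DIC = 0.430 mmol/L

CA = [HCO3⁻] + 2[CO3²⁻] = (α₁ + 2α₂)·DIC
At pH 8.91: [H⁺]/K1 = 10^-2.55 = 0.0028184, K2/[H⁺] = 10^-1.41 = 0.038905
α₁ = 1/(1 + 0.0028184 + 0.038905) = 1/1.0417 = 0.9599; α₂ = α₁·K2/[H⁺] = 0.03735
α₁ + 2α₂ = 1.0346
DIC = CA / (α₁ + 2α₂) = 0.445 / 1.0346 = 0.430 mmol/L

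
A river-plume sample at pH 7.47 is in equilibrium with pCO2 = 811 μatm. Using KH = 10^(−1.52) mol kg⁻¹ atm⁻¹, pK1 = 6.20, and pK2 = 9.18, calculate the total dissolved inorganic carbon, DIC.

[CO2*] = KH · pCO2 = 10^(−1.52) × 811×10^-6 = 2.449×10^-5 mol/kg
α₀ = 1/(1 + K1/[H⁺] + K1K2/[H⁺]²) = 1/(1 + 10^+1.27 + 10^-0.44) = 0.05004
DIC = [CO2*]/α₀ = 2.449×10^-5 / 0.05004 = 0.489 mmol/kg

DIC = 0.489 mmol/kg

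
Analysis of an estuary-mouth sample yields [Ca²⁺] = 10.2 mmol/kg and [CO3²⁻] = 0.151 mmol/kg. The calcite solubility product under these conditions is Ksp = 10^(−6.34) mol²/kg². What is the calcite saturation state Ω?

Ksp = 10^(−6.34) = 4.571×10^-7
Ω = [Ca²⁺][CO3²⁻]/Ksp = (10.2×10^-3)(0.151×10^-3) / 4.571×10^-7 = 3.37

Ω = 3.37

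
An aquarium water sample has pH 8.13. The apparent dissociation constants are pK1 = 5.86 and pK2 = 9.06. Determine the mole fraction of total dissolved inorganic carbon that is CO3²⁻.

α₂ = 0.105

α₂ = 1 / (1 + [H⁺]/K2 + [H⁺]²/(K1K2)) = 1 / (1 + 10^+0.93 + 10^-1.34)
   = 1 / (1 + 8.5114 + 0.045709) = 1/9.5571 = 0.1046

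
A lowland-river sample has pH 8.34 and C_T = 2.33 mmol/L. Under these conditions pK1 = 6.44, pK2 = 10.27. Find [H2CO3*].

[CO2*] = 0.0286 mmol/L

α₀ = 1 / (1 + K1/[H⁺] + K1K2/[H⁺]²) = 1 / (1 + 10^+1.90 + 10^-0.03)
   = 1 / (1 + 79.433 + 0.93325) = 1/81.366 = 0.01229
[CO2*] = α₀ × DIC = 0.01229 × 2.33 = 0.0286 mmol/L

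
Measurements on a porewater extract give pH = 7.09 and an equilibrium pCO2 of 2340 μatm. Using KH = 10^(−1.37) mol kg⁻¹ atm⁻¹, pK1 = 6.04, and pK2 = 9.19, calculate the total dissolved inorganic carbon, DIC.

DIC = 1.23 mmol/kg

[CO2*] = KH · pCO2 = 10^(−1.37) × 2340×10^-6 = 9.982×10^-5 mol/kg
α₀ = 1/(1 + K1/[H⁺] + K1K2/[H⁺]²) = 1/(1 + 10^+1.05 + 10^-1.05) = 0.08124
DIC = [CO2*]/α₀ = 9.982×10^-5 / 0.08124 = 1.23 mmol/kg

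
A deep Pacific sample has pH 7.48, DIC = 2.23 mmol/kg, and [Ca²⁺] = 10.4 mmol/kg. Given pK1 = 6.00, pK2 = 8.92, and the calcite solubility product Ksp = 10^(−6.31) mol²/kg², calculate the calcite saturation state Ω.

α₂ = 1 / (1 + [H⁺]/K2 + [H⁺]²/(K1K2)) = 1 / (1 + 10^+1.44 + 10^-0.04)
   = 1 / (1 + 27.542 + 0.91201) = 1/29.454 = 0.03395
[CO3²⁻] = α₂ × DIC = 0.03395 × 2.23 = 0.07571 mmol/kg
Ksp = 10^(−6.31) = 4.898×10^-7
Ω = [Ca²⁺][CO3²⁻]/Ksp = (10.4×10^-3)(7.571×10^-5) / 4.898×10^-7 = 1.61

Ω = 1.61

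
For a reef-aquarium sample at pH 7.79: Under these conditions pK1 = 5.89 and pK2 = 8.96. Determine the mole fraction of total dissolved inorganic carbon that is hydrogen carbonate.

α₁ = 0.926

α₁ = 1 / (1 + [H⁺]/K1 + K2/[H⁺]) = 1 / (1 + 10^-1.90 + 10^-1.17)
   = 1 / (1 + 0.012589 + 0.067608) = 1/1.0802 = 0.9258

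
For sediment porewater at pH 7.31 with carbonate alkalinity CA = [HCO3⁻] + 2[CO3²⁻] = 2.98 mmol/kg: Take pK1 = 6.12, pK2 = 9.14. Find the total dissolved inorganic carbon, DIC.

DIC = 3.12 mmol/kg

CA = [HCO3⁻] + 2[CO3²⁻] = (α₁ + 2α₂)·DIC
At pH 7.31: [H⁺]/K1 = 10^-1.19 = 0.064565, K2/[H⁺] = 10^-1.83 = 0.014791
α₁ = 1/(1 + 0.064565 + 0.014791) = 1/1.0794 = 0.9265; α₂ = α₁·K2/[H⁺] = 0.01370
α₁ + 2α₂ = 0.9539
DIC = CA / (α₁ + 2α₂) = 2.98 / 0.9539 = 3.12 mmol/kg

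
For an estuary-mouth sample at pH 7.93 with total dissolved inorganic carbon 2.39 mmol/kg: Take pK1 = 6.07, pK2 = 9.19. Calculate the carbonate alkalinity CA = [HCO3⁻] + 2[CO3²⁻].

CA = 2.48 mmol/kg

CA = [HCO3⁻] + 2[CO3²⁻] = (α₁ + 2α₂)·DIC
At pH 7.93: [H⁺]/K1 = 10^-1.86 = 0.013804, K2/[H⁺] = 10^-1.26 = 0.054954
α₁ = 1/(1 + 0.013804 + 0.054954) = 1/1.0688 = 0.9357; α₂ = α₁·K2/[H⁺] = 0.05142
α₁ + 2α₂ = 1.0385
CA = 1.0385 × 2.39 = 2.48 mmol/kg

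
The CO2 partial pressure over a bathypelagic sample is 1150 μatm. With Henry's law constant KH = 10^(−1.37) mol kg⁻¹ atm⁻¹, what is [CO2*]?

KH = 10^(−1.37) = 4.266×10^-2 mol kg⁻¹ atm⁻¹
[CO2*] = KH · pCO2 = 4.266×10^-2 × 1150×10^-6 atm = 4.91×10^-5 mol/kg

[CO2*] = 49.1 μmol/kg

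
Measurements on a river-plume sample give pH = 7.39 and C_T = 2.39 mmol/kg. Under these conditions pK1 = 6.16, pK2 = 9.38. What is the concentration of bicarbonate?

[HCO3⁻] = 2.24 mmol/kg

α₁ = 1 / (1 + [H⁺]/K1 + K2/[H⁺]) = 1 / (1 + 10^-1.23 + 10^-1.99)
   = 1 / (1 + 0.058884 + 0.010233) = 1/1.0691 = 0.9354
[HCO3⁻] = α₁ × DIC = 0.9354 × 2.39 = 2.24 mmol/kg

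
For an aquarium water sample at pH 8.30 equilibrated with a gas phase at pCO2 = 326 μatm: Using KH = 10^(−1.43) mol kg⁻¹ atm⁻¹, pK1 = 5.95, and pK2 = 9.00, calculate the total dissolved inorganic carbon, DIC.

[CO2*] = KH · pCO2 = 10^(−1.43) × 326×10^-6 = 1.211×10^-5 mol/kg
α₀ = 1/(1 + K1/[H⁺] + K1K2/[H⁺]²) = 1/(1 + 10^+2.35 + 10^+1.65) = 0.003710
DIC = [CO2*]/α₀ = 1.211×10^-5 / 0.003710 = 3.26 mmol/kg

DIC = 3.26 mmol/kg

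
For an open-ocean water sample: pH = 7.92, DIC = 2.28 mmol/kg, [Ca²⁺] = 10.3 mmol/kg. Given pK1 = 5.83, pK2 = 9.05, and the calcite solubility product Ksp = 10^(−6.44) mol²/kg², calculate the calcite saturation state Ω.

α₂ = 1 / (1 + [H⁺]/K2 + [H⁺]²/(K1K2)) = 1 / (1 + 10^+1.13 + 10^-0.96)
   = 1 / (1 + 13.490 + 0.10965) = 1/14.599 = 0.06850
[CO3²⁻] = α₂ × DIC = 0.06850 × 2.28 = 0.1562 mmol/kg
Ksp = 10^(−6.44) = 3.631×10^-7
Ω = [Ca²⁺][CO3²⁻]/Ksp = (10.3×10^-3)(1.562×10^-4) / 3.631×10^-7 = 4.43

Ω = 4.43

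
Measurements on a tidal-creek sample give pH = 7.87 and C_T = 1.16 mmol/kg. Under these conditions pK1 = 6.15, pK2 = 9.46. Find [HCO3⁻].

[HCO3⁻] = 1.11 mmol/kg

α₁ = 1 / (1 + [H⁺]/K1 + K2/[H⁺]) = 1 / (1 + 10^-1.72 + 10^-1.59)
   = 1 / (1 + 0.019055 + 0.025704) = 1/1.0448 = 0.9572
[HCO3⁻] = α₁ × DIC = 0.9572 × 1.16 = 1.11 mmol/kg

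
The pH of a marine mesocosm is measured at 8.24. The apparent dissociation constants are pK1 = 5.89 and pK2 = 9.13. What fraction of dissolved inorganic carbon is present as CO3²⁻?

α₂ = 1 / (1 + [H⁺]/K2 + [H⁺]²/(K1K2)) = 1 / (1 + 10^+0.89 + 10^-1.46)
   = 1 / (1 + 7.7625 + 0.034674) = 1/8.7971 = 0.1137

α₂ = 0.114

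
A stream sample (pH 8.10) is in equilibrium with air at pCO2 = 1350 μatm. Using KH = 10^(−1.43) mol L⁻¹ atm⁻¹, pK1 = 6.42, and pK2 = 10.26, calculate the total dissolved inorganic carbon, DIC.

[CO2*] = KH · pCO2 = 10^(−1.43) × 1350×10^-6 = 5.016×10^-5 mol/L
α₀ = 1/(1 + K1/[H⁺] + K1K2/[H⁺]²) = 1/(1 + 10^+1.68 + 10^-0.48) = 0.02033
DIC = [CO2*]/α₀ = 5.016×10^-5 / 0.02033 = 2.47 mmol/L

DIC = 2.47 mmol/L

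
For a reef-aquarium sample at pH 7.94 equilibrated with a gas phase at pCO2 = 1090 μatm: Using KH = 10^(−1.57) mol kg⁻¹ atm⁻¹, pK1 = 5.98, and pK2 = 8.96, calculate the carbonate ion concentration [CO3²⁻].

[CO3²⁻] = 0.256 mmol/kg

[CO2*] = KH · pCO2 = 10^(−1.57) × 1090×10^-6 = 2.934×10^-5 mol/kg
α₀ = 1/(1 + K1/[H⁺] + K1K2/[H⁺]²) = 1/(1 + 10^+1.96 + 10^+0.94) = 0.009910
DIC = [CO2*]/α₀ = 2.934×10^-5 / 0.009910 = 2.960 mmol/kg
[CO3²⁻] = α₂·DIC; α₂ = 0.08631, so [CO3²⁻] = 0.08631 × 2.960 = 0.256 mmol/kg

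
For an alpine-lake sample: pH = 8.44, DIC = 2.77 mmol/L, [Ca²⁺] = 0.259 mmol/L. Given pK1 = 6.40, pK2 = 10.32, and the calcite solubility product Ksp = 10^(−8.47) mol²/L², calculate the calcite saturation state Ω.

Ω = 2.73

α₂ = 1 / (1 + [H⁺]/K2 + [H⁺]²/(K1K2)) = 1 / (1 + 10^+1.88 + 10^-0.16)
   = 1 / (1 + 75.858 + 0.69183) = 1/77.550 = 0.01289
[CO3²⁻] = α₂ × DIC = 0.01289 × 2.77 = 0.03572 mmol/L
Ksp = 10^(−8.47) = 3.388×10^-9
Ω = [Ca²⁺][CO3²⁻]/Ksp = (0.259×10^-3)(3.572×10^-5) / 3.388×10^-9 = 2.73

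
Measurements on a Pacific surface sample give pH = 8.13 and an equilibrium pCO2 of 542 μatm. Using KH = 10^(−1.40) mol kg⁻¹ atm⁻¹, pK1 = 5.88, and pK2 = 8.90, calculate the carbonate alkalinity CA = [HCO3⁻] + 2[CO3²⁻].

[CO2*] = KH · pCO2 = 10^(−1.40) × 542×10^-6 = 2.158×10^-5 mol/kg
α₀ = 1/(1 + K1/[H⁺] + K1K2/[H⁺]²) = 1/(1 + 10^+2.25 + 10^+1.48) = 0.004784
DIC = [CO2*]/α₀ = 2.158×10^-5 / 0.004784 = 4.510 mmol/kg
CA = (α₁ + 2α₂)·DIC = (0.8507 + 2×0.1445) × 4.510 = 5.14 mmol/kg

CA = 5.14 mmol/kg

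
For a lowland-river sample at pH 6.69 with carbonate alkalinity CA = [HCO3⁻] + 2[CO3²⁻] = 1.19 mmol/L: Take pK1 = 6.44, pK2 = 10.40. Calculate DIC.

CA = [HCO3⁻] + 2[CO3²⁻] = (α₁ + 2α₂)·DIC
At pH 6.69: [H⁺]/K1 = 10^-0.25 = 0.56234, K2/[H⁺] = 10^-3.71 = 0.00019498
α₁ = 1/(1 + 0.56234 + 0.00019498) = 1/1.5625 = 0.6400; α₂ = α₁·K2/[H⁺] = 0.0001248
α₁ + 2α₂ = 0.6402
DIC = CA / (α₁ + 2α₂) = 1.19 / 0.6402 = 1.86 mmol/L

DIC = 1.86 mmol/L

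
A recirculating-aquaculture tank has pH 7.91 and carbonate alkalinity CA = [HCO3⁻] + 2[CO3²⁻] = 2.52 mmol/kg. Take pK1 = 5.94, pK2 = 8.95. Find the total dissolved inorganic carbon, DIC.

CA = [HCO3⁻] + 2[CO3²⁻] = (α₁ + 2α₂)·DIC
At pH 7.91: [H⁺]/K1 = 10^-1.97 = 0.010715, K2/[H⁺] = 10^-1.04 = 0.091201
α₁ = 1/(1 + 0.010715 + 0.091201) = 1/1.1019 = 0.9075; α₂ = α₁·K2/[H⁺] = 0.08277
α₁ + 2α₂ = 1.0730
DIC = CA / (α₁ + 2α₂) = 2.52 / 1.0730 = 2.35 mmol/kg

DIC = 2.35 mmol/kg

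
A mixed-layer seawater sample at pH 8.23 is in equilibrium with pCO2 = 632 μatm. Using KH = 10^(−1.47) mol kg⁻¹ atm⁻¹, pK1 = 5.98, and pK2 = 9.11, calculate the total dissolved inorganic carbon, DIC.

[CO2*] = KH · pCO2 = 10^(−1.47) × 632×10^-6 = 2.141×10^-5 mol/kg
α₀ = 1/(1 + K1/[H⁺] + K1K2/[H⁺]²) = 1/(1 + 10^+2.25 + 10^+1.37) = 0.004944
DIC = [CO2*]/α₀ = 2.141×10^-5 / 0.004944 = 4.33 mmol/kg

DIC = 4.33 mmol/kg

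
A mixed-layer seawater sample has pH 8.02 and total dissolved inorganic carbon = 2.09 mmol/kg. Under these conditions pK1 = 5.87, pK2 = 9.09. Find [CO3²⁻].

[CO3²⁻] = 0.163 mmol/kg

α₂ = 1 / (1 + [H⁺]/K2 + [H⁺]²/(K1K2)) = 1 / (1 + 10^+1.07 + 10^-1.08)
   = 1 / (1 + 11.749 + 0.083176) = 1/12.832 = 0.07793
[CO3²⁻] = α₂ × DIC = 0.07793 × 2.09 = 0.163 mmol/kg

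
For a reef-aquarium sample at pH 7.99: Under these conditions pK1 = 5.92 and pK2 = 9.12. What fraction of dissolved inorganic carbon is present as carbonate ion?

α₂ = 0.0685

α₂ = 1 / (1 + [H⁺]/K2 + [H⁺]²/(K1K2)) = 1 / (1 + 10^+1.13 + 10^-0.94)
   = 1 / (1 + 13.490 + 0.11482) = 1/14.604 = 0.06847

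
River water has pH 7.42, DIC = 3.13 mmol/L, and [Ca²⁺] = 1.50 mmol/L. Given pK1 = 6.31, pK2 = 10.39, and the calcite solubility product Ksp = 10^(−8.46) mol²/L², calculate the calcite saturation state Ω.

Ω = 1.35

α₂ = 1 / (1 + [H⁺]/K2 + [H⁺]²/(K1K2)) = 1 / (1 + 10^+2.97 + 10^+1.86)
   = 1 / (1 + 933.25 + 72.444) = 1/1006.7 = 0.0009933
[CO3²⁻] = α₂ × DIC = 0.0009933 × 3.13 = 0.003109 mmol/L = 3.109 μmol/L
Ksp = 10^(−8.46) = 3.467×10^-9
Ω = [Ca²⁺][CO3²⁻]/Ksp = (1.50×10^-3)(3.109×10^-6) / 3.467×10^-9 = 1.35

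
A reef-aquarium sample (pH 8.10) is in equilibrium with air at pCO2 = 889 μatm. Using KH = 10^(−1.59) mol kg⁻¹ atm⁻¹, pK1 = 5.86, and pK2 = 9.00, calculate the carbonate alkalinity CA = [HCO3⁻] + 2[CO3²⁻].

[CO2*] = KH · pCO2 = 10^(−1.59) × 889×10^-6 = 2.285×10^-5 mol/kg
α₀ = 1/(1 + K1/[H⁺] + K1K2/[H⁺]²) = 1/(1 + 10^+2.24 + 10^+1.34) = 0.005085
DIC = [CO2*]/α₀ = 2.285×10^-5 / 0.005085 = 4.494 mmol/kg
CA = (α₁ + 2α₂)·DIC = (0.8837 + 2×0.1112) × 4.494 = 4.97 mmol/kg

CA = 4.97 mmol/kg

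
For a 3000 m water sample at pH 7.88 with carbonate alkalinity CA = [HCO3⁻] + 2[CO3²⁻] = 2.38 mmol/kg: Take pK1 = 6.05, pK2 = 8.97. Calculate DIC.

DIC = 2.24 mmol/kg

CA = [HCO3⁻] + 2[CO3²⁻] = (α₁ + 2α₂)·DIC
At pH 7.88: [H⁺]/K1 = 10^-1.83 = 0.014791, K2/[H⁺] = 10^-1.09 = 0.081283
α₁ = 1/(1 + 0.014791 + 0.081283) = 1/1.0961 = 0.9123; α₂ = α₁·K2/[H⁺] = 0.07416
α₁ + 2α₂ = 1.0607
DIC = CA / (α₁ + 2α₂) = 2.38 / 1.0607 = 2.24 mmol/kg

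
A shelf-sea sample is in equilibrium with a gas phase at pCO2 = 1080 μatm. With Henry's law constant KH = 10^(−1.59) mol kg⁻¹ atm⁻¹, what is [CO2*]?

[CO2*] = 27.8 μmol/kg

KH = 10^(−1.59) = 2.570×10^-2 mol kg⁻¹ atm⁻¹
[CO2*] = KH · pCO2 = 2.570×10^-2 × 1080×10^-6 atm = 2.78×10^-5 mol/kg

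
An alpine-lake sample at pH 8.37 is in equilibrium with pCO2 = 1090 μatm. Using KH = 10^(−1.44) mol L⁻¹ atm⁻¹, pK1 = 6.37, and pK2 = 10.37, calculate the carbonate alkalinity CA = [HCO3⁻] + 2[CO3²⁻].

CA = 4.04 mmol/L

[CO2*] = KH · pCO2 = 10^(−1.44) × 1090×10^-6 = 3.958×10^-5 mol/L
α₀ = 1/(1 + K1/[H⁺] + K1K2/[H⁺]²) = 1/(1 + 10^+2.00 + 10^-0.00) = 0.009804
DIC = [CO2*]/α₀ = 3.958×10^-5 / 0.009804 = 4.037 mmol/L
CA = (α₁ + 2α₂)·DIC = (0.9804 + 2×0.009804) × 4.037 = 4.04 mmol/L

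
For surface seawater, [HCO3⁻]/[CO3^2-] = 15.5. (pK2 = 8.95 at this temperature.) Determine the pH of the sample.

pH = 7.76

From K2 = [H⁺][CO3^2-]/[HCO3⁻]:  pH = pK2 − log₁₀([HCO3⁻]/[CO3^2-])
log₁₀(15.5) = +1.190
pH = 8.95 − (+1.190) = 7.76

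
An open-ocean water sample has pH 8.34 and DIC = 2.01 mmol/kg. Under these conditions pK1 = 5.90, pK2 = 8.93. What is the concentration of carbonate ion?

[CO3²⁻] = 0.410 mmol/kg

α₂ = 1 / (1 + [H⁺]/K2 + [H⁺]²/(K1K2)) = 1 / (1 + 10^+0.59 + 10^-1.85)
   = 1 / (1 + 3.8905 + 0.014125) = 1/4.9046 = 0.2039
[CO3²⁻] = α₂ × DIC = 0.2039 × 2.01 = 0.410 mmol/kg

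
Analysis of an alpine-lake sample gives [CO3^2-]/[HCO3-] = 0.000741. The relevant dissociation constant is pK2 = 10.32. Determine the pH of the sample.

pH = 7.19

From K2 = [H⁺][CO3^2-]/[HCO3-]:  pH = pK2 + log₁₀([CO3^2-]/[HCO3-])
log₁₀(0.000741) = -3.130
pH = 10.32 + (-3.130) = 7.19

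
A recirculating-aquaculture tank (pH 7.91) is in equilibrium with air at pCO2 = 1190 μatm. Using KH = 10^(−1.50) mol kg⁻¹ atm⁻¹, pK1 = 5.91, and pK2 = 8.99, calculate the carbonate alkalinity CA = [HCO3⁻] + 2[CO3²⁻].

CA = 4.39 mmol/kg

[CO2*] = KH · pCO2 = 10^(−1.50) × 1190×10^-6 = 3.763×10^-5 mol/kg
α₀ = 1/(1 + K1/[H⁺] + K1K2/[H⁺]²) = 1/(1 + 10^+2.00 + 10^+0.92) = 0.009148
DIC = [CO2*]/α₀ = 3.763×10^-5 / 0.009148 = 4.114 mmol/kg
CA = (α₁ + 2α₂)·DIC = (0.9148 + 2×0.07609) × 4.114 = 4.39 mmol/kg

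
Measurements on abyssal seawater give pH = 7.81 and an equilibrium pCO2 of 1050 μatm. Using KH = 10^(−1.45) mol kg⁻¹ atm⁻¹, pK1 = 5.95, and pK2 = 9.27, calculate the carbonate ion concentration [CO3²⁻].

[CO3²⁻] = 0.0936 mmol/kg

[CO2*] = KH · pCO2 = 10^(−1.45) × 1050×10^-6 = 3.726×10^-5 mol/kg
α₀ = 1/(1 + K1/[H⁺] + K1K2/[H⁺]²) = 1/(1 + 10^+1.86 + 10^+0.40) = 0.01317
DIC = [CO2*]/α₀ = 3.726×10^-5 / 0.01317 = 2.830 mmol/kg
[CO3²⁻] = α₂·DIC; α₂ = 0.03307, so [CO3²⁻] = 0.03307 × 2.830 = 0.0936 mmol/kg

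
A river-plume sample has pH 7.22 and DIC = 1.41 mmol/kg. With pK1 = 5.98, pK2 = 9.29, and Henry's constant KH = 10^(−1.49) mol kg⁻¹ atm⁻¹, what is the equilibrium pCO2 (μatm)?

α₀ = 1 / (1 + K1/[H⁺] + K1K2/[H⁺]²) = 1 / (1 + 10^+1.24 + 10^-0.83)
   = 1 / (1 + 17.378 + 0.14791) = 1/18.526 = 0.05398
[CO2*] = α₀ × DIC = 0.05398 × 1.41 = 0.07611 mmol/kg
pCO2 = [CO2*]/KH = 7.611×10^-5 / 3.236×10^-2 = 2350 μatm

pCO2 = 2350 μatm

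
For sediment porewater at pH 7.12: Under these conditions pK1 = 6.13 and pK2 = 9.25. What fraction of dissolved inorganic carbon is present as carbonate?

α₂ = 0.00668

α₂ = 1 / (1 + [H⁺]/K2 + [H⁺]²/(K1K2)) = 1 / (1 + 10^+2.13 + 10^+1.14)
   = 1 / (1 + 134.90 + 13.804) = 1/149.70 = 0.006680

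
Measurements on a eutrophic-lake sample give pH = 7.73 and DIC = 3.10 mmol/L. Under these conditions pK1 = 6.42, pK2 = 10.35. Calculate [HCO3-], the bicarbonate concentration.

[HCO3⁻] = 2.95 mmol/L

α₁ = 1 / (1 + [H⁺]/K1 + K2/[H⁺]) = 1 / (1 + 10^-1.31 + 10^-2.62)
   = 1 / (1 + 0.048978 + 0.0023988) = 1/1.0514 = 0.9511
[HCO3⁻] = α₁ × DIC = 0.9511 × 3.10 = 2.95 mmol/L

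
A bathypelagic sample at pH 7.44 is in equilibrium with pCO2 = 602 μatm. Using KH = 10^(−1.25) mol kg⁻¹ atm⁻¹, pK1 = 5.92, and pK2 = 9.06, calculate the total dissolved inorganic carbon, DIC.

DIC = 1.18 mmol/kg

[CO2*] = KH · pCO2 = 10^(−1.25) × 602×10^-6 = 3.385×10^-5 mol/kg
α₀ = 1/(1 + K1/[H⁺] + K1K2/[H⁺]²) = 1/(1 + 10^+1.52 + 10^-0.10) = 0.02865
DIC = [CO2*]/α₀ = 3.385×10^-5 / 0.02865 = 1.18 mmol/kg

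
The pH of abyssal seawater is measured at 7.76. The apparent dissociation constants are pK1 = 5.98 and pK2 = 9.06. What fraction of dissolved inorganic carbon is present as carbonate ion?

α₂ = 0.0470

α₂ = 1 / (1 + [H⁺]/K2 + [H⁺]²/(K1K2)) = 1 / (1 + 10^+1.30 + 10^-0.48)
   = 1 / (1 + 19.953 + 0.33113) = 1/21.284 = 0.04698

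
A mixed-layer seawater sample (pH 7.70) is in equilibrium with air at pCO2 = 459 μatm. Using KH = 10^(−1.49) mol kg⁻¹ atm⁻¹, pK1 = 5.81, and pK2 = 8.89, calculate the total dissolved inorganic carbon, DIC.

DIC = 1.24 mmol/kg

[CO2*] = KH · pCO2 = 10^(−1.49) × 459×10^-6 = 1.485×10^-5 mol/kg
α₀ = 1/(1 + K1/[H⁺] + K1K2/[H⁺]²) = 1/(1 + 10^+1.89 + 10^+0.70) = 0.01196
DIC = [CO2*]/α₀ = 1.485×10^-5 / 0.01196 = 1.24 mmol/kg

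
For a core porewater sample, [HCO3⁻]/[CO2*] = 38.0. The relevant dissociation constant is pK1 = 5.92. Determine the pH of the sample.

pH = 7.50

From K1 = [H⁺][HCO3⁻]/[CO2*]:  pH = pK1 + log₁₀([HCO3⁻]/[CO2*])
log₁₀(38.0) = +1.580
pH = 5.92 + (+1.580) = 7.50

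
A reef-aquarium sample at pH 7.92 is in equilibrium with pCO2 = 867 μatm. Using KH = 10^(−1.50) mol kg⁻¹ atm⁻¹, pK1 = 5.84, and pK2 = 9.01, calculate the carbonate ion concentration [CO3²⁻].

[CO2*] = KH · pCO2 = 10^(−1.50) × 867×10^-6 = 2.742×10^-5 mol/kg
α₀ = 1/(1 + K1/[H⁺] + K1K2/[H⁺]²) = 1/(1 + 10^+2.08 + 10^+0.99) = 0.007634
DIC = [CO2*]/α₀ = 2.742×10^-5 / 0.007634 = 3.592 mmol/kg
[CO3²⁻] = α₂·DIC; α₂ = 0.07460, so [CO3²⁻] = 0.07460 × 3.592 = 0.268 mmol/kg

[CO3²⁻] = 0.268 mmol/kg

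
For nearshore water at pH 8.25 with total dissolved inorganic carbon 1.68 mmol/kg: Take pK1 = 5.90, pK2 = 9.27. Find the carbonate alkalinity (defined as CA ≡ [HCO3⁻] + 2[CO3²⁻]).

CA = [HCO3⁻] + 2[CO3²⁻] = (α₁ + 2α₂)·DIC
At pH 8.25: [H⁺]/K1 = 10^-2.35 = 0.0044668, K2/[H⁺] = 10^-1.02 = 0.095499
α₁ = 1/(1 + 0.0044668 + 0.095499) = 1/1.1000 = 0.9091; α₂ = α₁·K2/[H⁺] = 0.08682
α₁ + 2α₂ = 1.0828
CA = 1.0828 × 1.68 = 1.82 mmol/kg

CA = 1.82 mmol/kg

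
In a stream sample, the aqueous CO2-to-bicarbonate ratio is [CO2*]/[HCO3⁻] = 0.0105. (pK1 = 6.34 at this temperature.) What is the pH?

From K1 = [H⁺][HCO3⁻]/[CO2*]:  pH = pK1 − log₁₀([CO2*]/[HCO3⁻])
log₁₀(0.0105) = -1.979
pH = 6.34 − (-1.979) = 8.32

pH = 8.32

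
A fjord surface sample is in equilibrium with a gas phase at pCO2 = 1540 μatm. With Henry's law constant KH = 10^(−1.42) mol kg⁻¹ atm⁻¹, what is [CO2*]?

[CO2*] = 58.5 μmol/kg

KH = 10^(−1.42) = 3.802×10^-2 mol kg⁻¹ atm⁻¹
[CO2*] = KH · pCO2 = 3.802×10^-2 × 1540×10^-6 atm = 5.85×10^-5 mol/kg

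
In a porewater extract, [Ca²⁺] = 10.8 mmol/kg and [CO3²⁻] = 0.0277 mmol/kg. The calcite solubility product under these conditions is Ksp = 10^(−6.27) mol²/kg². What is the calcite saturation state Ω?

Ksp = 10^(−6.27) = 5.370×10^-7
Ω = [Ca²⁺][CO3²⁻]/Ksp = (10.8×10^-3)(0.0277×10^-3) / 5.370×10^-7 = 0.557

Ω = 0.557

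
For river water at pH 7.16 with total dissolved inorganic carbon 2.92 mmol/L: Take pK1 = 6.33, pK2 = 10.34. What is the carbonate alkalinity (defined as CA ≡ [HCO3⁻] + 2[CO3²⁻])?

CA = 2.55 mmol/L

CA = [HCO3⁻] + 2[CO3²⁻] = (α₁ + 2α₂)·DIC
At pH 7.16: [H⁺]/K1 = 10^-0.83 = 0.14791, K2/[H⁺] = 10^-3.18 = 0.00066069
α₁ = 1/(1 + 0.14791 + 0.00066069) = 1/1.1486 = 0.8706; α₂ = α₁·K2/[H⁺] = 0.0005752
α₁ + 2α₂ = 0.8718
CA = 0.8718 × 2.92 = 2.55 mmol/L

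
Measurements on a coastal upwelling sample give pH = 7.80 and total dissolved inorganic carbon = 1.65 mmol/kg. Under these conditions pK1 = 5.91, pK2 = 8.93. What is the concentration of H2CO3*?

[CO2*] = 19.6 μmol/kg

α₀ = 1 / (1 + K1/[H⁺] + K1K2/[H⁺]²) = 1 / (1 + 10^+1.89 + 10^+0.76)
   = 1 / (1 + 77.625 + 5.7544) = 1/84.379 = 0.01185
[CO2*] = α₀ × DIC = 0.01185 × 1.65 = 0.0196 mmol/kg = 19.6 μmol/kg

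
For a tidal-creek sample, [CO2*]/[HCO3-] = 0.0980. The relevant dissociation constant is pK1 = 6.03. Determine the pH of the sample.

From K1 = [H⁺][HCO3-]/[CO2*]:  pH = pK1 − log₁₀([CO2*]/[HCO3-])
log₁₀(0.0980) = -1.009
pH = 6.03 − (-1.009) = 7.04

pH = 7.04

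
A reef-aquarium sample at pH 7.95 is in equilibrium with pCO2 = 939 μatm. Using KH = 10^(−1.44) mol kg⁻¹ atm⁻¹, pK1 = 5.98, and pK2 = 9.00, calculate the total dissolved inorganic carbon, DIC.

DIC = 3.50 mmol/kg

[CO2*] = KH · pCO2 = 10^(−1.44) × 939×10^-6 = 3.409×10^-5 mol/kg
α₀ = 1/(1 + K1/[H⁺] + K1K2/[H⁺]²) = 1/(1 + 10^+1.97 + 10^+0.92) = 0.009742
DIC = [CO2*]/α₀ = 3.409×10^-5 / 0.009742 = 3.50 mmol/kg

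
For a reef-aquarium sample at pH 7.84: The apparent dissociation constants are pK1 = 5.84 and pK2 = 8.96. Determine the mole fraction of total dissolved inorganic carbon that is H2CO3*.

α₀ = 0.00921

α₀ = 1 / (1 + K1/[H⁺] + K1K2/[H⁺]²) = 1 / (1 + 10^+2.00 + 10^+0.88)
   = 1 / (1 + 100.00 + 7.5858) = 1/108.59 = 0.009209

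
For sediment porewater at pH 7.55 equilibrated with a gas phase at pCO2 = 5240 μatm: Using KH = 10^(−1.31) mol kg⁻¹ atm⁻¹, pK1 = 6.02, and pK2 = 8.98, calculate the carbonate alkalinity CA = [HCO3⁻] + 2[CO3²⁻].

[CO2*] = KH · pCO2 = 10^(−1.31) × 5240×10^-6 = 2.566×10^-4 mol/kg
α₀ = 1/(1 + K1/[H⁺] + K1K2/[H⁺]²) = 1/(1 + 10^+1.53 + 10^+0.10) = 0.02767
DIC = [CO2*]/α₀ = 2.566×10^-4 / 0.02767 = 9.276 mmol/kg
CA = (α₁ + 2α₂)·DIC = (0.9375 + 2×0.03483) × 9.276 = 9.34 mmol/kg

CA = 9.34 mmol/kg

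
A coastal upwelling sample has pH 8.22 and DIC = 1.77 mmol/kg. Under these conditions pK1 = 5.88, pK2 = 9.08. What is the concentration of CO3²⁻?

[CO3²⁻] = 0.214 mmol/kg

α₂ = 1 / (1 + [H⁺]/K2 + [H⁺]²/(K1K2)) = 1 / (1 + 10^+0.86 + 10^-1.48)
   = 1 / (1 + 7.2444 + 0.033113) = 1/8.2775 = 0.1208
[CO3²⁻] = α₂ × DIC = 0.1208 × 1.77 = 0.214 mmol/kg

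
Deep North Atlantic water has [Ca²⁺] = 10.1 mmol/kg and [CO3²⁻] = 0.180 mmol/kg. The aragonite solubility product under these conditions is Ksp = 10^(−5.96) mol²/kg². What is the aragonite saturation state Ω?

Ksp = 10^(−5.96) = 1.096×10^-6
Ω = [Ca²⁺][CO3²⁻]/Ksp = (10.1×10^-3)(0.180×10^-3) / 1.096×10^-6 = 1.66

Ω = 1.66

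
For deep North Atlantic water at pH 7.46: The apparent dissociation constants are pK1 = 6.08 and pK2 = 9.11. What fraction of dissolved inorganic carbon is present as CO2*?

α₀ = 0.0392

α₀ = 1 / (1 + K1/[H⁺] + K1K2/[H⁺]²) = 1 / (1 + 10^+1.38 + 10^-0.27)
   = 1 / (1 + 23.988 + 0.53703) = 1/25.525 = 0.03918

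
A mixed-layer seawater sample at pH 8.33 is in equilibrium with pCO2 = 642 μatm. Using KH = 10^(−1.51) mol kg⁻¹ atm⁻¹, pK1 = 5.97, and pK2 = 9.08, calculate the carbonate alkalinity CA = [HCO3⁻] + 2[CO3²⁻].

CA = 6.16 mmol/kg

[CO2*] = KH · pCO2 = 10^(−1.51) × 642×10^-6 = 1.984×10^-5 mol/kg
α₀ = 1/(1 + K1/[H⁺] + K1K2/[H⁺]²) = 1/(1 + 10^+2.36 + 10^+1.61) = 0.003692
DIC = [CO2*]/α₀ = 1.984×10^-5 / 0.003692 = 5.373 mmol/kg
CA = (α₁ + 2α₂)·DIC = (0.8459 + 2×0.1504) × 5.373 = 6.16 mmol/kg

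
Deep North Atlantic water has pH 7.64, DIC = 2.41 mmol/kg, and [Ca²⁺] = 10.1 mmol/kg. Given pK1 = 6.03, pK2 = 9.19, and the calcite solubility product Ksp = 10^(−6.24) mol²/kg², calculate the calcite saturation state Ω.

α₂ = 1 / (1 + [H⁺]/K2 + [H⁺]²/(K1K2)) = 1 / (1 + 10^+1.55 + 10^-0.06)
   = 1 / (1 + 35.481 + 0.87096) = 1/37.352 = 0.02677
[CO3²⁻] = α₂ × DIC = 0.02677 × 2.41 = 0.06452 mmol/kg
Ksp = 10^(−6.24) = 5.754×10^-7
Ω = [Ca²⁺][CO3²⁻]/Ksp = (10.1×10^-3)(6.452×10^-5) / 5.754×10^-7 = 1.13

Ω = 1.13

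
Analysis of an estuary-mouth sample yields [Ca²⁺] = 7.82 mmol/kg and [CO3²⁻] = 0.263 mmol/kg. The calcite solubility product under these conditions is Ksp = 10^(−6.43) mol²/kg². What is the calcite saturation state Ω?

Ksp = 10^(−6.43) = 3.715×10^-7
Ω = [Ca²⁺][CO3²⁻]/Ksp = (7.82×10^-3)(0.263×10^-3) / 3.715×10^-7 = 5.54

Ω = 5.54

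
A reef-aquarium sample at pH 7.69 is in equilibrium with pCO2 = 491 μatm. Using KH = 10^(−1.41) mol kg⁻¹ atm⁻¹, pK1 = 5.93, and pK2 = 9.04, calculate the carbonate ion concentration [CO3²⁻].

[CO3²⁻] = 0.0491 mmol/kg

[CO2*] = KH · pCO2 = 10^(−1.41) × 491×10^-6 = 1.910×10^-5 mol/kg
α₀ = 1/(1 + K1/[H⁺] + K1K2/[H⁺]²) = 1/(1 + 10^+1.76 + 10^+0.41) = 0.01636
DIC = [CO2*]/α₀ = 1.910×10^-5 / 0.01636 = 1.167 mmol/kg
[CO3²⁻] = α₂·DIC; α₂ = 0.04206, so [CO3²⁻] = 0.04206 × 1.167 = 0.0491 mmol/kg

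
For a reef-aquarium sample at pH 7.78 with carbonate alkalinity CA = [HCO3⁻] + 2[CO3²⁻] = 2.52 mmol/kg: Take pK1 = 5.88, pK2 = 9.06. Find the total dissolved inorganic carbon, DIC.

DIC = 2.43 mmol/kg

CA = [HCO3⁻] + 2[CO3²⁻] = (α₁ + 2α₂)·DIC
At pH 7.78: [H⁺]/K1 = 10^-1.90 = 0.012589, K2/[H⁺] = 10^-1.28 = 0.052481
α₁ = 1/(1 + 0.012589 + 0.052481) = 1/1.0651 = 0.9389; α₂ = α₁·K2/[H⁺] = 0.04927
α₁ + 2α₂ = 1.0375
DIC = CA / (α₁ + 2α₂) = 2.52 / 1.0375 = 2.43 mmol/kg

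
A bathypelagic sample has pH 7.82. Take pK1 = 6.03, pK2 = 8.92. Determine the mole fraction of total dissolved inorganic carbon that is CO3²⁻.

α₂ = 0.0725

α₂ = 1 / (1 + [H⁺]/K2 + [H⁺]²/(K1K2)) = 1 / (1 + 10^+1.10 + 10^-0.69)
   = 1 / (1 + 12.589 + 0.20417) = 1/13.793 = 0.07250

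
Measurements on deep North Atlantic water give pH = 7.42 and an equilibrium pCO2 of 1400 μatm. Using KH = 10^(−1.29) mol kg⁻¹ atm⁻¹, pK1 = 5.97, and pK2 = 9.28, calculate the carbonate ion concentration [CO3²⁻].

[CO2*] = KH · pCO2 = 10^(−1.29) × 1400×10^-6 = 7.180×10^-5 mol/kg
α₀ = 1/(1 + K1/[H⁺] + K1K2/[H⁺]²) = 1/(1 + 10^+1.45 + 10^-0.41) = 0.03381
DIC = [CO2*]/α₀ = 7.180×10^-5 / 0.03381 = 2.123 mmol/kg
[CO3²⁻] = α₂·DIC; α₂ = 0.01316, so [CO3²⁻] = 0.01316 × 2.123 = 0.0279 mmol/kg

[CO3²⁻] = 0.0279 mmol/kg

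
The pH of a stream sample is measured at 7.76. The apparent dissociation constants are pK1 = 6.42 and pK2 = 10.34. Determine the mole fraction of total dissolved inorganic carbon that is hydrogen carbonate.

α₁ = 0.954

α₁ = 1 / (1 + [H⁺]/K1 + K2/[H⁺]) = 1 / (1 + 10^-1.34 + 10^-2.58)
   = 1 / (1 + 0.045709 + 0.0026303) = 1/1.0483 = 0.9539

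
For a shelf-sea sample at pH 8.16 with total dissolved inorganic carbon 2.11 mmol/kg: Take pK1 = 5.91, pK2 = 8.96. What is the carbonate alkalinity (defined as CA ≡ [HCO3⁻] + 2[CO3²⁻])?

CA = [HCO3⁻] + 2[CO3²⁻] = (α₁ + 2α₂)·DIC
At pH 8.16: [H⁺]/K1 = 10^-2.25 = 0.0056234, K2/[H⁺] = 10^-0.80 = 0.15849
α₁ = 1/(1 + 0.0056234 + 0.15849) = 1/1.1641 = 0.8590; α₂ = α₁·K2/[H⁺] = 0.1361
α₁ + 2α₂ = 1.1313
CA = 1.1313 × 2.11 = 2.39 mmol/kg

CA = 2.39 mmol/kg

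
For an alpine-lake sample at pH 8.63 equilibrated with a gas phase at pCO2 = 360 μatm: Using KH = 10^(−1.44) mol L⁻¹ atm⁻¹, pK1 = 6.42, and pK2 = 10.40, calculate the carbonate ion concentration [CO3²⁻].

[CO2*] = KH · pCO2 = 10^(−1.44) × 360×10^-6 = 1.307×10^-5 mol/L
α₀ = 1/(1 + K1/[H⁺] + K1K2/[H⁺]²) = 1/(1 + 10^+2.21 + 10^+0.44) = 0.006026
DIC = [CO2*]/α₀ = 1.307×10^-5 / 0.006026 = 2.169 mmol/L
[CO3²⁻] = α₂·DIC; α₂ = 0.01660, so [CO3²⁻] = 0.01660 × 2.169 = 0.0360 mmol/L

[CO3²⁻] = 0.0360 mmol/L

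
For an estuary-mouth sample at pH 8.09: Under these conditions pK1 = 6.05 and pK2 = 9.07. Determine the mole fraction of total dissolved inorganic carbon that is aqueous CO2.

α₀ = 0.00819

α₀ = 1 / (1 + K1/[H⁺] + K1K2/[H⁺]²) = 1 / (1 + 10^+2.04 + 10^+1.06)
   = 1 / (1 + 109.65 + 11.482) = 1/122.13 = 0.008188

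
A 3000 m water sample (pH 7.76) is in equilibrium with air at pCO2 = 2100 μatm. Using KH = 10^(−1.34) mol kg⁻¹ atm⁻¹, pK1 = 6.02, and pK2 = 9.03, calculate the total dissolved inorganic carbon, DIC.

[CO2*] = KH · pCO2 = 10^(−1.34) × 2100×10^-6 = 9.599×10^-5 mol/kg
α₀ = 1/(1 + K1/[H⁺] + K1K2/[H⁺]²) = 1/(1 + 10^+1.74 + 10^+0.47) = 0.01698
DIC = [CO2*]/α₀ = 9.599×10^-5 / 0.01698 = 5.65 mmol/kg

DIC = 5.65 mmol/kg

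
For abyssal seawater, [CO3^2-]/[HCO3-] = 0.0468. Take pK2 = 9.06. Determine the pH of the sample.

pH = 7.73

From K2 = [H⁺][CO3^2-]/[HCO3-]:  pH = pK2 + log₁₀([CO3^2-]/[HCO3-])
log₁₀(0.0468) = -1.330
pH = 9.06 + (-1.330) = 7.73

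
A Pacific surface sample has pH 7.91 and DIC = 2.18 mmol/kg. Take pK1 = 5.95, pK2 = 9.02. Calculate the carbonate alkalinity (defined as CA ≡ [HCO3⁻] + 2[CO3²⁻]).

CA = 2.31 mmol/kg

CA = [HCO3⁻] + 2[CO3²⁻] = (α₁ + 2α₂)·DIC
At pH 7.91: [H⁺]/K1 = 10^-1.96 = 0.010965, K2/[H⁺] = 10^-1.11 = 0.077625
α₁ = 1/(1 + 0.010965 + 0.077625) = 1/1.0886 = 0.9186; α₂ = α₁·K2/[H⁺] = 0.07131
α₁ + 2α₂ = 1.0612
CA = 1.0612 × 2.18 = 2.31 mmol/kg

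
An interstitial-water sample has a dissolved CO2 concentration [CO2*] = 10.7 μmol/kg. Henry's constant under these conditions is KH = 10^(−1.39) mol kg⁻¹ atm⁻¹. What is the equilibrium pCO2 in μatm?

pCO2 = 263 μatm

KH = 10^(−1.39) = 4.074×10^-2 mol kg⁻¹ atm⁻¹
pCO2 = [CO2*]/KH = 10.7×10^-6 / 4.074×10^-2 = 2.63×10^-4 atm = 263 μatm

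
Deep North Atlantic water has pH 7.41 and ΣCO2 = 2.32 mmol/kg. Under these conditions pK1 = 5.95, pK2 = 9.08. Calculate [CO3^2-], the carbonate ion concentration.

[CO3²⁻] = 0.0470 mmol/kg

α₂ = 1 / (1 + [H⁺]/K2 + [H⁺]²/(K1K2)) = 1 / (1 + 10^+1.67 + 10^+0.21)
   = 1 / (1 + 46.774 + 1.6218) = 1/49.395 = 0.02024
[CO3²⁻] = α₂ × DIC = 0.02024 × 2.32 = 0.0470 mmol/kg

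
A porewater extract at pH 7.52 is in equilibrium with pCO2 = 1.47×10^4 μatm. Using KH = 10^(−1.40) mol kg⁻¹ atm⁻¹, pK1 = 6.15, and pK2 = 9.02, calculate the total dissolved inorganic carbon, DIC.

DIC = 14.7 mmol/kg

[CO2*] = KH · pCO2 = 10^(−1.40) × 1.47×10^4×10^-6 = 5.852×10^-4 mol/kg
α₀ = 1/(1 + K1/[H⁺] + K1K2/[H⁺]²) = 1/(1 + 10^+1.37 + 10^-0.13) = 0.03971
DIC = [CO2*]/α₀ = 5.852×10^-4 / 0.03971 = 14.7 mmol/kg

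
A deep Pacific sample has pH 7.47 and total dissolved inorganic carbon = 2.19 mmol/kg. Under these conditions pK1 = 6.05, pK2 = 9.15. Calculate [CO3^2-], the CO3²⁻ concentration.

[CO3²⁻] = 0.0432 mmol/kg

α₂ = 1 / (1 + [H⁺]/K2 + [H⁺]²/(K1K2)) = 1 / (1 + 10^+1.68 + 10^+0.26)
   = 1 / (1 + 47.863 + 1.8197) = 1/50.683 = 0.01973
[CO3²⁻] = α₂ × DIC = 0.01973 × 2.19 = 0.0432 mmol/kg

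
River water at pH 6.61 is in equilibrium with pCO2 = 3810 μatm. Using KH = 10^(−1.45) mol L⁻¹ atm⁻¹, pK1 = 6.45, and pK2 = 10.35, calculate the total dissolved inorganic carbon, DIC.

[CO2*] = KH · pCO2 = 10^(−1.45) × 3810×10^-6 = 1.352×10^-4 mol/L
α₀ = 1/(1 + K1/[H⁺] + K1K2/[H⁺]²) = 1/(1 + 10^+0.16 + 10^-3.58) = 0.4089
DIC = [CO2*]/α₀ = 1.352×10^-4 / 0.4089 = 0.331 mmol/L

DIC = 0.331 mmol/L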